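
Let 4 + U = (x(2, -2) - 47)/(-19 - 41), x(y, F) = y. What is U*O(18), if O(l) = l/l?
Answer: -13/4 ≈ -3.2500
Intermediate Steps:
O(l) = 1
U = -13/4 (U = -4 + (2 - 47)/(-19 - 41) = -4 - 45/(-60) = -4 - 45*(-1/60) = -4 + ¾ = -13/4 ≈ -3.2500)
U*O(18) = -13/4*1 = -13/4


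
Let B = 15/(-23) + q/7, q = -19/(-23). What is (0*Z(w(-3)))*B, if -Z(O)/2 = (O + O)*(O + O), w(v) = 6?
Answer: 0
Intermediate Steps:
q = 19/23 (q = -19*(-1/23) = 19/23 ≈ 0.82609)
B = -86/161 (B = 15/(-23) + (19/23)/7 = 15*(-1/23) + (19/23)*(⅐) = -15/23 + 19/161 = -86/161 ≈ -0.53416)
Z(O) = -8*O² (Z(O) = -2*(O + O)*(O + O) = -2*2*O*2*O = -8*O²)
(0*Z(w(-3)))*B = (0*(-8*6²))*(-86/161) = (0*(-8*36))*(-86/161) = (0*(-288))*(-86/161) = 0*(-86/161) = 0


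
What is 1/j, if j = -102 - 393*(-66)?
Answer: 1/25836 ≈ 3.8706e-5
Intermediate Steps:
j = 25836 (j = -102 + 25938 = 25836)
1/j = 1/25836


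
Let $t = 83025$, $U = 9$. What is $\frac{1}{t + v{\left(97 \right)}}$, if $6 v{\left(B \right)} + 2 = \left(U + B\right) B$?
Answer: $\frac{3}{254215} \approx 1.1801 \cdot 10^{-5}$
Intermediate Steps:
$v{\left(B \right)} = - \frac{1}{3} + \frac{B \left(9 + B\right)}{6}$ ($v{\left(B \right)} = - \frac{1}{3} + \frac{\left(9 + B\right) B}{6} = - \frac{1}{3} + \frac{B \left(9 + B\right)}{6}$)
$\frac{1}{t + v{\left(97 \right)}} = \frac{1}{83025 + \left(- \frac{1}{3} + \frac{97^{2}}{6} + \frac{3}{2} \cdot 97\right)} = \frac{1}{83025 + \left(- \frac{1}{3} + \frac{1}{6} \cdot 9409 + \frac{291}{2}\right)} = \frac{1}{83025 + \left(- \frac{1}{3} + \frac{9409}{6} + \frac{291}{2}\right)} = \frac{1}{83025 + \frac{5140}{3}} = \frac{1}{\frac{254215}{3}} = \frac{3}{254215}$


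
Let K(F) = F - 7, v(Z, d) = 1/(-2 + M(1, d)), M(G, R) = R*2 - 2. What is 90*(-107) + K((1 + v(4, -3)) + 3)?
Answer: -96331/10 ≈ -9633.1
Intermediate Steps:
M(G, R) = -2 + 2*R (M(G, R) = 2*R - 2 = -2 + 2*R)
v(Z, d) = 1/(-4 + 2*d) (v(Z, d) = 1/(-2 + (-2 + 2*d)) = 1/(-4 + 2*d))
K(F) = -7 + F
90*(-107) + K((1 + v(4, -3)) + 3) = 90*(-107) + (-7 + ((1 + 1/(2*(-2 - 3))) + 3)) = -9630 + (-7 + ((1 + (1/2)/(-5)) + 3)) = -9630 + (-7 + ((1 + (1/2)*(-1/5)) + 3)) = -9630 + (-7 + ((1 - 1/10) + 3)) = -9630 + (-7 + (9/10 + 3)) = -9630 + (-7 + 39/10) = -9630 - 31/10 = -96331/10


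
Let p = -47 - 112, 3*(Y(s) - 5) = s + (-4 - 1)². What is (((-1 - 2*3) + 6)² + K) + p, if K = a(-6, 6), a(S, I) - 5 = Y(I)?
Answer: -413/3 ≈ -137.67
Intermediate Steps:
Y(s) = 40/3 + s/3 (Y(s) = 5 + (s + (-4 - 1)²)/3 = 5 + (s + (-5)²)/3 = 5 + (s + 25)/3 = 5 + (25 + s)/3 = 5 + (25/3 + s/3) = 40/3 + s/3)
a(S, I) = 55/3 + I/3 (a(S, I) = 5 + (40/3 + I/3) = 55/3 + I/3)
K = 61/3 (K = 55/3 + (⅓)*6 = 55/3 + 2 = 61/3 ≈ 20.333)
p = -159
(((-1 - 2*3) + 6)² + K) + p = (((-1 - 2*3) + 6)² + 61/3) - 159 = (((-1 - 6) + 6)² + 61/3) - 159 = ((-7 + 6)² + 61/3) - 159 = ((-1)² + 61/3) - 159 = (1 + 61/3) - 159 = 64/3 - 159 = -413/3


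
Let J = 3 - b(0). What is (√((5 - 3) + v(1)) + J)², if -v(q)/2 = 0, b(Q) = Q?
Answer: (3 + √2)² ≈ 19.485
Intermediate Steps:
v(q) = 0 (v(q) = -2*0 = 0)
J = 3 (J = 3 - 1*0 = 3 + 0 = 3)
(√((5 - 3) + v(1)) + J)² = (√((5 - 3) + 0) + 3)² = (√(2 + 0) + 3)² = (√2 + 3)² = (3 + √2)²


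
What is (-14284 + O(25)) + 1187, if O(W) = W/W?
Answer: -13096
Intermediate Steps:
O(W) = 1
(-14284 + O(25)) + 1187 = (-14284 + 1) + 1187 = -14283 + 1187 = -13096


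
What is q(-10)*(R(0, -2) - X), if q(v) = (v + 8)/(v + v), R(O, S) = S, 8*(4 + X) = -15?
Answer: 31/80 ≈ 0.38750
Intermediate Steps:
X = -47/8 (X = -4 + (⅛)*(-15) = -4 - 15/8 = -47/8 ≈ -5.8750)
q(v) = (8 + v)/(2*v) (q(v) = (8 + v)/((2*v)) = (8 + v)*(1/(2*v)) = (8 + v)/(2*v))
q(-10)*(R(0, -2) - X) = ((½)*(8 - 10)/(-10))*(-2 - 1*(-47/8)) = ((½)*(-⅒)*(-2))*(-2 + 47/8) = (⅒)*(31/8) = 31/80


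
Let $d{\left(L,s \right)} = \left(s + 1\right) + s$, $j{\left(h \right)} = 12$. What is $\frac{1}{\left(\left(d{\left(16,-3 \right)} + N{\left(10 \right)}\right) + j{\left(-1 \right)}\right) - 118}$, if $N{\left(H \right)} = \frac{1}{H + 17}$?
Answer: $- \frac{27}{2996} \approx -0.009012$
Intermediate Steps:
$N{\left(H \right)} = \frac{1}{17 + H}$
$d{\left(L,s \right)} = 1 + 2 s$ ($d{\left(L,s \right)} = \left(1 + s\right) + s = 1 + 2 s$)
$\frac{1}{\left(\left(d{\left(16,-3 \right)} + N{\left(10 \right)}\right) + j{\left(-1 \right)}\right) - 118} = \frac{1}{\left(\left(\left(1 + 2 \left(-3\right)\right) + \frac{1}{17 + 10}\right) + 12\right) - 118} = \frac{1}{\left(\left(\left(1 - 6\right) + \frac{1}{27}\right) + 12\right) - 118} = \frac{1}{\left(\left(-5 + \frac{1}{27}\right) + 12\right) - 118} = \frac{1}{\left(- \frac{134}{27} + 12\right) - 118} = \frac{1}{\frac{190}{27} - 118} = \frac{1}{- \frac{2996}{27}} = - \frac{27}{2996}$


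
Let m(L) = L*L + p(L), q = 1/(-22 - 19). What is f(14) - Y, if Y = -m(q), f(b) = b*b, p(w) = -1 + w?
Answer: 327755/1681 ≈ 194.98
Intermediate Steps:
f(b) = b**2
q = -1/41 (q = 1/(-41) = -1/41 ≈ -0.024390)
m(L) = -1 + L + L**2 (m(L) = L*L + (-1 + L) = L**2 + (-1 + L) = -1 + L + L**2)
Y = 1721/1681 (Y = -(-1 - 1/41 + (-1/41)**2) = -(-1 - 1/41 + 1/1681) = -1*(-1721/1681) = 1721/1681 ≈ 1.0238)
f(14) - Y = 14**2 - 1*1721/1681 = 196 - 1721/1681 = 327755/1681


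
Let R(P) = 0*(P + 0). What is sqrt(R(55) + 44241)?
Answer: sqrt(44241) ≈ 210.34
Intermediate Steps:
R(P) = 0 (R(P) = 0*P = 0)
sqrt(R(55) + 44241) = sqrt(0 + 44241) = sqrt(44241)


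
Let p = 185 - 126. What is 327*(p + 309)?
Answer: 120336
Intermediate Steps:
p = 59
327*(p + 309) = 327*(59 + 309) = 327*368 = 120336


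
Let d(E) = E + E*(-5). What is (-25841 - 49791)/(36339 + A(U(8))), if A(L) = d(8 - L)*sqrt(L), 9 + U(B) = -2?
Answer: -2748391248/1320586457 - 5748032*I*sqrt(11)/1320586457 ≈ -2.0812 - 0.014436*I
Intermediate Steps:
U(B) = -11 (U(B) = -9 - 2 = -11)
d(E) = -4*E (d(E) = E - 5*E = -4*E)
A(L) = sqrt(L)*(-32 + 4*L) (A(L) = (-4*(8 - L))*sqrt(L) = (-32 + 4*L)*sqrt(L) = sqrt(L)*(-32 + 4*L))
(-25841 - 49791)/(36339 + A(U(8))) = (-25841 - 49791)/(36339 + 4*sqrt(-11)*(-8 - 11)) = -75632/(36339 + 4*(I*sqrt(11))*(-19)) = -75632/(36339 - 76*I*sqrt(11))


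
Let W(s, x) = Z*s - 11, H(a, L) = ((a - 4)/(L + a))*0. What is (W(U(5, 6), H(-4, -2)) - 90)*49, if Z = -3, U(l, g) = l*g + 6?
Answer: -10241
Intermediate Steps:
U(l, g) = 6 + g*l (U(l, g) = g*l + 6 = 6 + g*l)
H(a, L) = 0 (H(a, L) = ((-4 + a)/(L + a))*0 = 0)
W(s, x) = -11 - 3*s (W(s, x) = -3*s - 11 = -11 - 3*s)
(W(U(5, 6), H(-4, -2)) - 90)*49 = ((-11 - 3*(6 + 6*5)) - 90)*49 = ((-11 - 3*(6 + 30)) - 90)*49 = ((-11 - 3*36) - 90)*49 = ((-11 - 108) - 90)*49 = (-119 - 90)*49 = -209*49 = -10241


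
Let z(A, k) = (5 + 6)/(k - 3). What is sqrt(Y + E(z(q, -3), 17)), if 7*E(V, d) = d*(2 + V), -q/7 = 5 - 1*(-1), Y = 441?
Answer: sqrt(778638)/42 ≈ 21.010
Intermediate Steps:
q = -42 (q = -7*(5 - 1*(-1)) = -7*(5 + 1) = -7*6 = -42)
z(A, k) = 11/(-3 + k)
E(V, d) = d*(2 + V)/7 (E(V, d) = (d*(2 + V))/7 = d*(2 + V)/7)
sqrt(Y + E(z(q, -3), 17)) = sqrt(441 + (1/7)*17*(2 + 11/(-3 - 3))) = sqrt(441 + (1/7)*17*(2 + 11/(-6))) = sqrt(441 + (1/7)*17*(2 + 11*(-1/6))) = sqrt(441 + (1/7)*17*(2 - 11/6)) = sqrt(441 + (1/7)*17*(1/6)) = sqrt(441 + 17/42) = sqrt(18539/42) = sqrt(778638)/42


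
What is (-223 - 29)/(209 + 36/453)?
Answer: -38052/31571 ≈ -1.2053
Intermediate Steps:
(-223 - 29)/(209 + 36/453) = -252/(209 + 36*(1/453)) = -252/(209 + 12/151) = -252/31571/151 = -252*151/31571 = -38052/31571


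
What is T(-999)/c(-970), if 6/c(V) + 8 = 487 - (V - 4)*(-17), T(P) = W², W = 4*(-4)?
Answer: -2058112/3 ≈ -6.8604e+5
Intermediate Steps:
W = -16
T(P) = 256 (T(P) = (-16)² = 256)
c(V) = 6/(411 + 17*V) (c(V) = 6/(-8 + (487 - (V - 4)*(-17))) = 6/(-8 + (487 - (-4 + V)*(-17))) = 6/(-8 + (487 - (68 - 17*V))) = 6/(-8 + (487 + (-68 + 17*V))) = 6/(-8 + (419 + 17*V)) = 6/(411 + 17*V))
T(-999)/c(-970) = 256/((6/(411 + 17*(-970)))) = 256/((6/(411 - 16490))) = 256/((6/(-16079))) = 256/((6*(-1/16079))) = 256/(-6/16079) = 256*(-16079/6) = -2058112/3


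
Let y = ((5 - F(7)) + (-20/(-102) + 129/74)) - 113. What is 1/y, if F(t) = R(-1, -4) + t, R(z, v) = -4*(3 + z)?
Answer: -3774/396499 ≈ -0.0095183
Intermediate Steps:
R(z, v) = -12 - 4*z
F(t) = -8 + t (F(t) = (-12 - 4*(-1)) + t = (-12 + 4) + t = -8 + t)
y = -396499/3774 (y = ((5 - (-8 + 7)) + (-20/(-102) + 129/74)) - 113 = ((5 - 1*(-1)) + (-20*(-1/102) + 129*(1/74))) - 113 = ((5 + 1) + (10/51 + 129/74)) - 113 = (6 + 7319/3774) - 113 = 29963/3774 - 113 = -396499/3774 ≈ -105.06)
1/y = 1/(-396499/3774) = -3774/396499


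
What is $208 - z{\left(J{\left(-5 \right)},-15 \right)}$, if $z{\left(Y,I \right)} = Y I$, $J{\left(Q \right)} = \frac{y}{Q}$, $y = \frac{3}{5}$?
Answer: $\frac{1031}{5} \approx 206.2$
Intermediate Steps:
$y = \frac{3}{5}$ ($y = 3 \cdot \frac{1}{5} = \frac{3}{5} \approx 0.6$)
$J{\left(Q \right)} = \frac{3}{5 Q}$
$z{\left(Y,I \right)} = I Y$
$208 - z{\left(J{\left(-5 \right)},-15 \right)} = 208 - - 15 \frac{3}{5 \left(-5\right)} = 208 - - 15 \cdot \frac{3}{5} \left(- \frac{1}{5}\right) = 208 - \left(-15\right) \left(- \frac{3}{25}\right) = 208 - \frac{9}{5} = \frac{1031}{5}$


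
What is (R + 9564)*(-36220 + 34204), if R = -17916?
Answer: 16837632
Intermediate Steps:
(R + 9564)*(-36220 + 34204) = (-17916 + 9564)*(-36220 + 34204) = -8352*(-2016) = 16837632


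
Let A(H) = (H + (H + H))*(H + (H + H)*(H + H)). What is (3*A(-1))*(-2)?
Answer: 54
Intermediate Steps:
A(H) = 3*H*(H + 4*H²) (A(H) = (H + 2*H)*(H + (2*H)*(2*H)) = (3*H)*(H + 4*H²) = 3*H*(H + 4*H²))
(3*A(-1))*(-2) = (3*((-1)²*(3 + 12*(-1))))*(-2) = (3*(1*(3 - 12)))*(-2) = (3*(1*(-9)))*(-2) = (3*(-9))*(-2) = -27*(-2) = 54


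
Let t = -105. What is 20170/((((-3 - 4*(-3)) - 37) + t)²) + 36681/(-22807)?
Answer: -188833019/403433023 ≈ -0.46807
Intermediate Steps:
20170/((((-3 - 4*(-3)) - 37) + t)²) + 36681/(-22807) = 20170/((((-3 - 4*(-3)) - 37) - 105)²) + 36681/(-22807) = 20170/((((-3 + 12) - 37) - 105)²) + 36681*(-1/22807) = 20170/(((9 - 37) - 105)²) - 36681/22807 = 20170/((-28 - 105)²) - 36681/22807 = 20170/((-133)²) - 36681/22807 = 20170/17689 - 36681/22807 = -188833019/403433023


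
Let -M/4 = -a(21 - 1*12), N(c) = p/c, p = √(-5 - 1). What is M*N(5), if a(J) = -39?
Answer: -156*I*√6/5 ≈ -76.424*I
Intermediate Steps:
p = I*√6 (p = √(-6) = I*√6 ≈ 2.4495*I)
N(c) = I*√6/c (N(c) = (I*√6)/c = I*√6/c)
M = -156 (M = -(-4)*(-39) = -4*39 = -156)
M*N(5) = -156*I*√6/5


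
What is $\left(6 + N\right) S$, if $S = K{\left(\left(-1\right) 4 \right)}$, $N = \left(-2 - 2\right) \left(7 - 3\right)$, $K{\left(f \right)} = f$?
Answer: $40$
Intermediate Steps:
$N = -16$ ($N = \left(-4\right) 4 = -16$)
$S = -4$ ($S = \left(-1\right) 4 = -4$)
$\left(6 + N\right) S = \left(6 - 16\right) \left(-4\right) = \left(-10\right) \left(-4\right) = 40$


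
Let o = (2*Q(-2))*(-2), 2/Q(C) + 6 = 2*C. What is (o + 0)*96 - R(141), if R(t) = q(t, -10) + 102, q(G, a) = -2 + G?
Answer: -821/5 ≈ -164.20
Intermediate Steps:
Q(C) = 2/(-6 + 2*C)
o = ⅘ (o = (2/(-3 - 2))*(-2) = (2/(-5))*(-2) = (2*(-⅕))*(-2) = -⅖*(-2) = ⅘ ≈ 0.80000)
R(t) = 100 + t (R(t) = (-2 + t) + 102 = 100 + t)
(o + 0)*96 - R(141) = (⅘ + 0)*96 - (100 + 141) = (⅘)*96 - 1*241 = 384/5 - 241 = -821/5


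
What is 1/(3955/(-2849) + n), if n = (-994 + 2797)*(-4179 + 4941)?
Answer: 407/559171037 ≈ 7.2786e-7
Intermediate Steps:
n = 1373886 (n = 1803*762 = 1373886)
1/(3955/(-2849) + n) = 1/(3955/(-2849) + 1373886) = 1/(3955*(-1/2849) + 1373886) = 1/(-565/407 + 1373886) = 1/(559171037/407) = 407/559171037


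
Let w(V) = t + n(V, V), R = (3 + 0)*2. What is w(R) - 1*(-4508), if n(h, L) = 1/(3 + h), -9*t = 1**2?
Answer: 4508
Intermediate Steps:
t = -1/9 (t = -1/9*1**2 = -1/9*1 = -1/9 ≈ -0.11111)
R = 6 (R = 3*2 = 6)
w(V) = -1/9 + 1/(3 + V)
w(R) - 1*(-4508) = (6 - 1*6)/(9*(3 + 6)) - 1*(-4508) = (1/9)*(6 - 6)/9 + 4508 = (1/9)*(1/9)*0 + 4508 = 0 + 4508 = 4508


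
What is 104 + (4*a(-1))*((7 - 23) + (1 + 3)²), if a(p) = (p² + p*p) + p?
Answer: 104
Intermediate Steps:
a(p) = p + 2*p² (a(p) = (p² + p²) + p = 2*p² + p = p + 2*p²)
104 + (4*a(-1))*((7 - 23) + (1 + 3)²) = 104 + (4*(-(1 + 2*(-1))))*((7 - 23) + (1 + 3)²) = 104 + (4*(-(1 - 2)))*(-16 + 4²) = 104 + (4*(-1*(-1)))*(-16 + 16) = 104 + (4*1)*0 = 104 + 4*0 = 104 + 0 = 104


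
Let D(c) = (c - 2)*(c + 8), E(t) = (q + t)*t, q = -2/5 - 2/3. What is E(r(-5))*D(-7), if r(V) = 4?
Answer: -528/5 ≈ -105.60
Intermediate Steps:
q = -16/15 (q = -2*⅕ - 2*⅓ = -⅖ - ⅔ = -16/15 ≈ -1.0667)
E(t) = t*(-16/15 + t) (E(t) = (-16/15 + t)*t = t*(-16/15 + t))
D(c) = (-2 + c)*(8 + c)
E(r(-5))*D(-7) = ((1/15)*4*(-16 + 15*4))*(-16 + (-7)² + 6*(-7)) = ((1/15)*4*(-16 + 60))*(-16 + 49 - 42) = ((1/15)*4*44)*(-9) = (176/15)*(-9) = -528/5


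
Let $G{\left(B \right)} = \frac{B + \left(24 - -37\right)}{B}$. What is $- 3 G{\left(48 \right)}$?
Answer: $- \frac{109}{16} \approx -6.8125$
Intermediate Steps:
$G{\left(B \right)} = \frac{61 + B}{B}$ ($G{\left(B \right)} = \frac{B + \left(24 + 37\right)}{B} = \frac{B + 61}{B} = \frac{61 + B}{B}$)
$- 3 G{\left(48 \right)} = - 3 \frac{61 + 48}{48} = - 3 \cdot \frac{1}{48} \cdot 109 = \left(-3\right) \frac{109}{48} = - \frac{109}{16}$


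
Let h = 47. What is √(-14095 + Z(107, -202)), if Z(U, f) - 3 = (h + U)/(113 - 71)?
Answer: I*√126795/3 ≈ 118.69*I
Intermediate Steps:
Z(U, f) = 173/42 + U/42 (Z(U, f) = 3 + (47 + U)/(113 - 71) = 3 + (47 + U)/42 = 3 + (47 + U)*(1/42) = 3 + (47/42 + U/42) = 173/42 + U/42)
√(-14095 + Z(107, -202)) = √(-14095 + (173/42 + (1/42)*107)) = √(-14095 + (173/42 + 107/42)) = √(-14095 + 20/3) = √(-42265/3) = I*√126795/3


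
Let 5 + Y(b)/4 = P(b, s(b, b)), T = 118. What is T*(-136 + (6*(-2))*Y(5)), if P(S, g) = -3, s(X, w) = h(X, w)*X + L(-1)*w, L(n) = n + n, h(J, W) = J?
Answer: 29264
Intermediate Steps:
L(n) = 2*n
s(X, w) = X² - 2*w (s(X, w) = X*X + (2*(-1))*w = X² - 2*w)
Y(b) = -32 (Y(b) = -20 + 4*(-3) = -20 - 12 = -32)
T*(-136 + (6*(-2))*Y(5)) = 118*(-136 + (6*(-2))*(-32)) = 118*(-136 - 12*(-32)) = 118*(-136 + 384) = 118*248 = 29264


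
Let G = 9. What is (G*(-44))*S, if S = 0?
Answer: 0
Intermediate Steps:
(G*(-44))*S = (9*(-44))*0 = -396*0 = 0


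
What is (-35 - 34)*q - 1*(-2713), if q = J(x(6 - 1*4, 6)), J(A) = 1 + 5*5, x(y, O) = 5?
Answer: 919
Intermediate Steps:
J(A) = 26 (J(A) = 1 + 25 = 26)
q = 26
(-35 - 34)*q - 1*(-2713) = (-35 - 34)*26 - 1*(-2713) = -69*26 + 2713 = -1794 + 2713 = 919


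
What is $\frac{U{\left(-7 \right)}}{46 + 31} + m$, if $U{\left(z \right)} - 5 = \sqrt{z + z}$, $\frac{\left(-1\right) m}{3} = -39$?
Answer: $\frac{9014}{77} + \frac{i \sqrt{14}}{77} \approx 117.06 + 0.048593 i$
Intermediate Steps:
$m = 117$ ($m = \left(-3\right) \left(-39\right) = 117$)
$U{\left(z \right)} = 5 + \sqrt{2} \sqrt{z}$ ($U{\left(z \right)} = 5 + \sqrt{z + z} = 5 + \sqrt{2 z} = 5 + \sqrt{2} \sqrt{z}$)
$\frac{U{\left(-7 \right)}}{46 + 31} + m = \frac{5 + \sqrt{2} \sqrt{-7}}{46 + 31} + 117 = \frac{5 + \sqrt{2} i \sqrt{7}}{77} + 117 = \left(5 + i \sqrt{14}\right) \frac{1}{77} + 117 = \left(\frac{5}{77} + \frac{i \sqrt{14}}{77}\right) + 117 = \frac{9014}{77} + \frac{i \sqrt{14}}{77}$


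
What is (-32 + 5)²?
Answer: 729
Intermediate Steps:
(-32 + 5)² = (-27)² = 729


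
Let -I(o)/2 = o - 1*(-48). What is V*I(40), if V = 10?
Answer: -1760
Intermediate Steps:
I(o) = -96 - 2*o (I(o) = -2*(o - 1*(-48)) = -2*(o + 48) = -2*(48 + o) = -96 - 2*o)
V*I(40) = 10*(-96 - 2*40) = 10*(-96 - 80) = 10*(-176) = -1760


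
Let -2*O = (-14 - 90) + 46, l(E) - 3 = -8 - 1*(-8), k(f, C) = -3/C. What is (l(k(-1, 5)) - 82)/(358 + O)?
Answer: -79/387 ≈ -0.20413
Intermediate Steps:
l(E) = 3 (l(E) = 3 + (-8 - 1*(-8)) = 3 + (-8 + 8) = 3 + 0 = 3)
O = 29 (O = -((-14 - 90) + 46)/2 = -(-104 + 46)/2 = -½*(-58) = 29)
(l(k(-1, 5)) - 82)/(358 + O) = (3 - 82)/(358 + 29) = -79/387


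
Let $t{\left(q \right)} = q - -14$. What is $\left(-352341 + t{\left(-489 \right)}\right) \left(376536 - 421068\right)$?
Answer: $15711602112$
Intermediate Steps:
$t{\left(q \right)} = 14 + q$ ($t{\left(q \right)} = q + 14 = 14 + q$)
$\left(-352341 + t{\left(-489 \right)}\right) \left(376536 - 421068\right) = \left(-352341 + \left(14 - 489\right)\right) \left(376536 - 421068\right) = \left(-352341 - 475\right) \left(-44532\right) = \left(-352816\right) \left(-44532\right) = 15711602112$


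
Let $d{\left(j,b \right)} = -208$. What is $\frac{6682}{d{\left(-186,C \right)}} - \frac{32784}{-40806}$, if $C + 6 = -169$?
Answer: $- \frac{1704145}{54408} \approx -31.322$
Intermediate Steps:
$C = -175$ ($C = -6 - 169 = -175$)
$\frac{6682}{d{\left(-186,C \right)}} - \frac{32784}{-40806} = \frac{6682}{-208} - \frac{32784}{-40806} = 6682 \left(- \frac{1}{208}\right) - - \frac{5464}{6801} = - \frac{257}{8} + \frac{5464}{6801} = - \frac{1704145}{54408}$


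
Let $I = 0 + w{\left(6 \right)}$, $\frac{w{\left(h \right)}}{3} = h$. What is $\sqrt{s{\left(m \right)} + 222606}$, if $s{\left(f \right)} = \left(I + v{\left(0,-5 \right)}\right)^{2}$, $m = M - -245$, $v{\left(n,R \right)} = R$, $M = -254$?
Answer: $5 \sqrt{8911} \approx 471.99$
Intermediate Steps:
$w{\left(h \right)} = 3 h$
$m = -9$ ($m = -254 - -245 = -254 + 245 = -9$)
$I = 18$ ($I = 0 + 3 \cdot 6 = 0 + 18 = 18$)
$s{\left(f \right)} = 169$ ($s{\left(f \right)} = \left(18 - 5\right)^{2} = 13^{2} = 169$)
$\sqrt{s{\left(m \right)} + 222606} = \sqrt{169 + 222606} = \sqrt{222775} = 5 \sqrt{8911}$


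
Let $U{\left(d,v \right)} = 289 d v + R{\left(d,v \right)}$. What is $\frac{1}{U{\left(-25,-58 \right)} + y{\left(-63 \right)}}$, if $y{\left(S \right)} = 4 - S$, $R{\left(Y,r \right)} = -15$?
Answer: $\frac{1}{419102} \approx 2.3861 \cdot 10^{-6}$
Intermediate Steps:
$U{\left(d,v \right)} = -15 + 289 d v$ ($U{\left(d,v \right)} = 289 d v - 15 = -15 + 289 d v$)
$\frac{1}{U{\left(-25,-58 \right)} + y{\left(-63 \right)}} = \frac{1}{\left(-15 + 289 \left(-25\right) \left(-58\right)\right) + \left(4 - -63\right)} = \frac{1}{\left(-15 + 419050\right) + \left(4 + 63\right)} = \frac{1}{419035 + 67} = \frac{1}{419102}$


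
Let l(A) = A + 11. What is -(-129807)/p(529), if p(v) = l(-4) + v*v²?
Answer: 129807/148035896 ≈ 0.00087686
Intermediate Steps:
l(A) = 11 + A
p(v) = 7 + v³ (p(v) = (11 - 4) + v*v² = 7 + v³)
-(-129807)/p(529) = -(-129807)/(7 + 529³) = -(-129807)/(7 + 148035889) = -(-129807)/148035896 = -1*(-129807/148035896) = 129807/148035896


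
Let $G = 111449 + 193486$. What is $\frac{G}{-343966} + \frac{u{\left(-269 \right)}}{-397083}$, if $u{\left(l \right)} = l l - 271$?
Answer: $- \frac{48627004515}{45527683726} \approx -1.0681$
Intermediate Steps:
$G = 304935$
$u{\left(l \right)} = -271 + l^{2}$ ($u{\left(l \right)} = l^{2} - 271 = -271 + l^{2}$)
$\frac{G}{-343966} + \frac{u{\left(-269 \right)}}{-397083} = \frac{304935}{-343966} + \frac{-271 + \left(-269\right)^{2}}{-397083} = 304935 \left(- \frac{1}{343966}\right) + \left(-271 + 72361\right) \left(- \frac{1}{397083}\right) = - \frac{304935}{343966} + 72090 \left(- \frac{1}{397083}\right) = - \frac{304935}{343966} - \frac{24030}{132361} = - \frac{48627004515}{45527683726}$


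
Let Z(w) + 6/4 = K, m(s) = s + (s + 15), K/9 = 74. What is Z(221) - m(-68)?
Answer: 1571/2 ≈ 785.50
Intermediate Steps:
K = 666 (K = 9*74 = 666)
m(s) = 15 + 2*s (m(s) = s + (15 + s) = 15 + 2*s)
Z(w) = 1329/2 (Z(w) = -3/2 + 666 = 1329/2)
Z(221) - m(-68) = 1329/2 - (15 + 2*(-68)) = 1329/2 - (15 - 136) = 1329/2 - 1*(-121) = 1329/2 + 121 = 1571/2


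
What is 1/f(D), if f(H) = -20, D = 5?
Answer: -1/20 ≈ -0.050000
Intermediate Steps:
1/f(D) = 1/(-20) = -1/20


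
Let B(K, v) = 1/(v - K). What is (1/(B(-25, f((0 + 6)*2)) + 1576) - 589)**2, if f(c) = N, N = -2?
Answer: 455849743007044/1313990001 ≈ 3.4692e+5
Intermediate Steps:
f(c) = -2
(1/(B(-25, f((0 + 6)*2)) + 1576) - 589)**2 = (1/(1/(-2 - 1*(-25)) + 1576) - 589)**2 = (1/(1/(-2 + 25) + 1576) - 589)**2 = (1/(1/23 + 1576) - 589)**2 = (1/(36249/23) - 589)**2 = (23/36249 - 589)**2 = (-21350638/36249)**2 = 455849743007044/1313990001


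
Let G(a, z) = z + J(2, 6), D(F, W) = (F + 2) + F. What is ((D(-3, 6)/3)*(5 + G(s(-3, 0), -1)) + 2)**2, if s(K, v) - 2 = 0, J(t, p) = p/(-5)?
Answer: 676/225 ≈ 3.0044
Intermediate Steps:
J(t, p) = -p/5 (J(t, p) = p*(-1/5) = -p/5)
s(K, v) = 2 (s(K, v) = 2 + 0 = 2)
D(F, W) = 2 + 2*F (D(F, W) = (2 + F) + F = 2 + 2*F)
G(a, z) = -6/5 + z (G(a, z) = z - 1/5*6 = z - 6/5 = -6/5 + z)
((D(-3, 6)/3)*(5 + G(s(-3, 0), -1)) + 2)**2 = (((2 + 2*(-3))/3)*(5 + (-6/5 - 1)) + 2)**2 = (((2 - 6)*(1/3))*(5 - 11/5) + 2)**2 = (-4*1/3*(14/5) + 2)**2 = (-4/3*14/5 + 2)**2 = (-56/15 + 2)**2 = (-26/15)**2 = 676/225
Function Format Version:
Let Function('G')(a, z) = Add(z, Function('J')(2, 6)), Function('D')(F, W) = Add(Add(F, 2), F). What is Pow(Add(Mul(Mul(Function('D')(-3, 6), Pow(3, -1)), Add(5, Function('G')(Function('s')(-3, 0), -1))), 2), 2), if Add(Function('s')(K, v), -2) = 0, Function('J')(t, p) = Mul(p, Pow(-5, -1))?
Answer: Rational(676, 225) ≈ 3.0044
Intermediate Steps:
Function('J')(t, p) = Mul(Rational(-1, 5), p) (Function('J')(t, p) = Mul(p, Rational(-1, 5)) = Mul(Rational(-1, 5), p))
Function('s')(K, v) = 2 (Function('s')(K, v) = Add(2, 0) = 2)
Function('D')(F, W) = Add(2, Mul(2, F)) (Function('D')(F, W) = Add(Add(2, F), F) = Add(2, Mul(2, F)))
Function('G')(a, z) = Add(Rational(-6, 5), z) (Function('G')(a, z) = Add(z, Mul(Rational(-1, 5), 6)) = Add(z, Rational(-6, 5)) = Add(Rational(-6, 5), z))
Pow(Add(Mul(Mul(Function('D')(-3, 6), Pow(3, -1)), Add(5, Function('G')(Function('s')(-3, 0), -1))), 2), 2) = Pow(Add(Mul(Mul(Add(2, Mul(2, -3)), Pow(3, -1)), Add(5, Add(Rational(-6, 5), -1))), 2), 2) = Pow(Add(Mul(Mul(Add(2, -6), Rational(1, 3)), Add(5, Rational(-11, 5))), 2), 2) = Pow(Add(Mul(Mul(-4, Rational(1, 3)), Rational(14, 5)), 2), 2) = Pow(Add(Mul(Rational(-4, 3), Rational(14, 5)), 2), 2) = Pow(Add(Rational(-56, 15), 2), 2) = Pow(Rational(-26, 15), 2) = Rational(676, 225)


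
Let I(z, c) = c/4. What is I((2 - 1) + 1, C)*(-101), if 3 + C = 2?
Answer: 101/4 ≈ 25.250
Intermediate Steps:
C = -1 (C = -3 + 2 = -1)
I(z, c) = c/4 (I(z, c) = c*(¼) = c/4)
I((2 - 1) + 1, C)*(-101) = ((¼)*(-1))*(-101) = -¼*(-101) = 101/4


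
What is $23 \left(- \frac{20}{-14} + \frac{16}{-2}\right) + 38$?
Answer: $- \frac{792}{7} \approx -113.14$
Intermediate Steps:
$23 \left(- \frac{20}{-14} + \frac{16}{-2}\right) + 38 = 23 \left(\left(-20\right) \left(- \frac{1}{14}\right) + 16 \left(- \frac{1}{2}\right)\right) + 38 = 23 \left(\frac{10}{7} - 8\right) + 38 = 23 \left(- \frac{46}{7}\right) + 38 = - \frac{1058}{7} + 38 = - \frac{792}{7}$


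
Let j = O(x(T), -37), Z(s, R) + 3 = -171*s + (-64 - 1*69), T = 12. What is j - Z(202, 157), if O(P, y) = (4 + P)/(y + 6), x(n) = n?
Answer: 1075002/31 ≈ 34678.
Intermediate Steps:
Z(s, R) = -136 - 171*s (Z(s, R) = -3 + (-171*s + (-64 - 1*69)) = -3 + (-171*s + (-64 - 69)) = -3 + (-171*s - 133) = -3 + (-133 - 171*s) = -136 - 171*s)
O(P, y) = (4 + P)/(6 + y)
j = -16/31 (j = (4 + 12)/(6 - 37) = 16/(-31) = -1/31*16 = -16/31 ≈ -0.51613)
j - Z(202, 157) = -16/31 - (-136 - 171*202) = -16/31 - (-136 - 34542) = -16/31 - 1*(-34678) = -16/31 + 34678 = 1075002/31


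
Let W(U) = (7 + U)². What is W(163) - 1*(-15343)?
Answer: 44243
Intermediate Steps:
W(163) - 1*(-15343) = (7 + 163)² - 1*(-15343) = 170² + 15343 = 28900 + 15343 = 44243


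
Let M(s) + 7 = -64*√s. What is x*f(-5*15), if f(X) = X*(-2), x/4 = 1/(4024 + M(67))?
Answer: 2410200/15861857 + 38400*√67/15861857 ≈ 0.17177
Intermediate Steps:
M(s) = -7 - 64*√s
x = 4/(4017 - 64*√67) (x = 4/(4024 + (-7 - 64*√67)) = 4/(4017 - 64*√67) ≈ 0.0011451)
f(X) = -2*X
x*f(-5*15) = (16068/15861857 + 256*√67/15861857)*(-(-10)*15) = (16068/15861857 + 256*√67/15861857)*(-2*(-75)) = (16068/15861857 + 256*√67/15861857)*150 = 2410200/15861857 + 38400*√67/15861857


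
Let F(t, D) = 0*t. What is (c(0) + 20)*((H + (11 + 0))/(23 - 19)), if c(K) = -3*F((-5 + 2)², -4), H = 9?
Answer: 100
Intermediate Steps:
F(t, D) = 0
c(K) = 0 (c(K) = -3*0 = 0)
(c(0) + 20)*((H + (11 + 0))/(23 - 19)) = (0 + 20)*((9 + (11 + 0))/(23 - 19)) = 20*((9 + 11)/4) = 20*(20*(¼)) = 20*5 = 100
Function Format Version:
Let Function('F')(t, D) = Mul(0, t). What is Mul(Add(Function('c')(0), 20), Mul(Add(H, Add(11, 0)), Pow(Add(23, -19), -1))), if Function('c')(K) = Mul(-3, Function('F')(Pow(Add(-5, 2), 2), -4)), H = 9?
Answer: 100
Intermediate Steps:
Function('F')(t, D) = 0
Function('c')(K) = 0 (Function('c')(K) = Mul(-3, 0) = 0)
Mul(Add(Function('c')(0), 20), Mul(Add(H, Add(11, 0)), Pow(Add(23, -19), -1))) = Mul(Add(0, 20), Mul(Add(9, Add(11, 0)), Pow(Add(23, -19), -1))) = Mul(20, Mul(Add(9, 11), Pow(4, -1))) = Mul(20, Mul(20, Rational(1, 4))) = Mul(20, 5) = 100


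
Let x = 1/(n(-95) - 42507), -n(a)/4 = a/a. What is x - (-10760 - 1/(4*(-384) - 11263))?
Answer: 5854497534330/544098289 ≈ 10760.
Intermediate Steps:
n(a) = -4 (n(a) = -4*a/a = -4*1 = -4)
x = -1/42511 (x = 1/(-4 - 42507) = 1/(-42511) = -1/42511 ≈ -2.3523e-5)
x - (-10760 - 1/(4*(-384) - 11263)) = -1/42511 - (-10760 - 1/(4*(-384) - 11263)) = -1/42511 - (-10760 - 1/(-1536 - 11263)) = -1/42511 - (-10760 - 1/(-12799)) = -1/42511 - (-10760 - 1*(-1/12799)) = -1/42511 - (-10760 + 1/12799) = -1/42511 - 1*(-137717239/12799) = -1/42511 + 137717239/12799 = 5854497534330/544098289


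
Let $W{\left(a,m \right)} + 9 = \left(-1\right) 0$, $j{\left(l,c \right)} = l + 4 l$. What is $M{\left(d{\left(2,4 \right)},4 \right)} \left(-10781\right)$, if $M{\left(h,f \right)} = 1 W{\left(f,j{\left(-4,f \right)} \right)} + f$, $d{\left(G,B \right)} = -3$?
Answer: $53905$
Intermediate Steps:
$j{\left(l,c \right)} = 5 l$
$W{\left(a,m \right)} = -9$ ($W{\left(a,m \right)} = -9 - 0 = -9 + 0 = -9$)
$M{\left(h,f \right)} = -9 + f$ ($M{\left(h,f \right)} = 1 \left(-9\right) + f = -9 + f$)
$M{\left(d{\left(2,4 \right)},4 \right)} \left(-10781\right) = \left(-9 + 4\right) \left(-10781\right) = \left(-5\right) \left(-10781\right) = 53905$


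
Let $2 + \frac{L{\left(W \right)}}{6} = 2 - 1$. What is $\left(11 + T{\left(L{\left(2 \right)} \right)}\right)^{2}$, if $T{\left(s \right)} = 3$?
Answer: $196$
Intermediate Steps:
$L{\left(W \right)} = -6$ ($L{\left(W \right)} = -12 + 6 \left(2 - 1\right) = -12 + 6 \cdot 1 = -12 + 6 = -6$)
$\left(11 + T{\left(L{\left(2 \right)} \right)}\right)^{2} = \left(11 + 3\right)^{2} = 14^{2} = 196$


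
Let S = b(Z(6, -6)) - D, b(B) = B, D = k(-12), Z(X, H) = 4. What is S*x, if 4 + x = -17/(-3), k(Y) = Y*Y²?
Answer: 8660/3 ≈ 2886.7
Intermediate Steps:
k(Y) = Y³
D = -1728 (D = (-12)³ = -1728)
x = 5/3 (x = -4 - 17/(-3) = -4 - 17*(-⅓) = -4 + 17/3 = 5/3 ≈ 1.6667)
S = 1732 (S = 4 - 1*(-1728) = 4 + 1728 = 1732)
S*x = 1732*(5/3) = 8660/3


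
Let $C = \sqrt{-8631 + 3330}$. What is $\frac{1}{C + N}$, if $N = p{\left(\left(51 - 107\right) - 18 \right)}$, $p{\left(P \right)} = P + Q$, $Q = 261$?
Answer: $\frac{187}{40270} - \frac{3 i \sqrt{589}}{40270} \approx 0.0046437 - 0.001808 i$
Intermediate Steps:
$p{\left(P \right)} = 261 + P$ ($p{\left(P \right)} = P + 261 = 261 + P$)
$C = 3 i \sqrt{589}$ ($C = \sqrt{-5301} = 3 i \sqrt{589} \approx 72.808 i$)
$N = 187$ ($N = 261 + \left(\left(51 - 107\right) - 18\right) = 261 - 74 = 187$)
$\frac{1}{C + N} = \frac{1}{3 i \sqrt{589} + 187} = \frac{1}{187 + 3 i \sqrt{589}}$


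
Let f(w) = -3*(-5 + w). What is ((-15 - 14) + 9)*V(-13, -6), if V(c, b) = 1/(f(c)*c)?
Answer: 10/351 ≈ 0.028490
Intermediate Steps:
f(w) = 15 - 3*w
V(c, b) = 1/(c*(15 - 3*c)) (V(c, b) = 1/((15 - 3*c)*c) = 1/(c*(15 - 3*c)))
((-15 - 14) + 9)*V(-13, -6) = ((-15 - 14) + 9)*(-⅓/(-13*(-5 - 13))) = (-29 + 9)*(-⅓*(-1/13)/(-18)) = -(-20)*(-1)*(-1)/(3*13*18) = -20*(-1/702) = 10/351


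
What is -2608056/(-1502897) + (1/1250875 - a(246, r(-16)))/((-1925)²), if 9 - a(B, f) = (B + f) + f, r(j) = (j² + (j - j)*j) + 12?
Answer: 1099136954756848752/633303535967265625 ≈ 1.7356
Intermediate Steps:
r(j) = 12 + j² (r(j) = (j² + 0*j) + 12 = (j² + 0) + 12 = j² + 12 = 12 + j²)
a(B, f) = 9 - B - 2*f (a(B, f) = 9 - ((B + f) + f) = 9 - (B + 2*f) = 9 + (-B - 2*f) = 9 - B - 2*f)
-2608056/(-1502897) + (1/1250875 - a(246, r(-16)))/((-1925)²) = -2608056/(-1502897) + (1/1250875 - (9 - 1*246 - 2*(12 + (-16)²)))/((-1925)²) = -2608056*(-1/1502897) + (1/1250875 - (9 - 246 - 2*(12 + 256)))/3705625 = 237096/136627 + (1/1250875 - (9 - 246 - 2*268))*(1/3705625) = 237096/136627 + (1/1250875 - (9 - 246 - 536))*(1/3705625) = 237096/136627 + (1/1250875 - 1*(-773))*(1/3705625) = 237096/136627 + (1/1250875 + 773)*(1/3705625) = 237096/136627 + (966926376/1250875)*(1/3705625) = 237096/136627 + 966926376/4635273671875 = 1099136954756848752/633303535967265625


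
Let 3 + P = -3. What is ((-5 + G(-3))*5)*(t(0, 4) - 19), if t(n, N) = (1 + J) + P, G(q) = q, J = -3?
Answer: 1080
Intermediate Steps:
P = -6 (P = -3 - 3 = -6)
t(n, N) = -8 (t(n, N) = (1 - 3) - 6 = -2 - 6 = -8)
((-5 + G(-3))*5)*(t(0, 4) - 19) = ((-5 - 3)*5)*(-8 - 19) = -8*5*(-27) = -40*(-27) = 1080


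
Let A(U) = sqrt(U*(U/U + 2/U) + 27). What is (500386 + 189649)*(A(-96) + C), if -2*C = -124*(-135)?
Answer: -5775592950 + 690035*I*sqrt(67) ≈ -5.7756e+9 + 5.6482e+6*I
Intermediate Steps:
C = -8370 (C = -(-62)*(-135) = -1/2*16740 = -8370)
A(U) = sqrt(27 + U*(1 + 2/U)) (A(U) = sqrt(U*(1 + 2/U) + 27) = sqrt(27 + U*(1 + 2/U)))
(500386 + 189649)*(A(-96) + C) = (500386 + 189649)*(sqrt(29 - 96) - 8370) = 690035*(sqrt(-67) - 8370) = 690035*(I*sqrt(67) - 8370) = 690035*(-8370 + I*sqrt(67)) = -5775592950 + 690035*I*sqrt(67)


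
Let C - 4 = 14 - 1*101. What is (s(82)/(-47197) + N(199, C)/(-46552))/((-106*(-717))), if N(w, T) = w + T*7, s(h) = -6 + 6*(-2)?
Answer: 9433595/83492557386744 ≈ 1.1299e-7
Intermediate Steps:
s(h) = -18 (s(h) = -6 - 12 = -18)
C = -83 (C = 4 + (14 - 1*101) = 4 + (14 - 101) = 4 - 87 = -83)
N(w, T) = w + 7*T
(s(82)/(-47197) + N(199, C)/(-46552))/((-106*(-717))) = (-18/(-47197) + (199 + 7*(-83))/(-46552))/((-106*(-717))) = (-18*(-1/47197) + (199 - 581)*(-1/46552))/76002 = (18/47197 - 382*(-1/46552))*(1/76002) = (18/47197 + 191/23276)*(1/76002) = (9433595/1098557372)*(1/76002) = 9433595/83492557386744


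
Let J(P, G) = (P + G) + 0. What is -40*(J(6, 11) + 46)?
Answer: -2520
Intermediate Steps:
J(P, G) = G + P (J(P, G) = (G + P) + 0 = G + P)
-40*(J(6, 11) + 46) = -40*((11 + 6) + 46) = -40*(17 + 46) = -40*63 = -2520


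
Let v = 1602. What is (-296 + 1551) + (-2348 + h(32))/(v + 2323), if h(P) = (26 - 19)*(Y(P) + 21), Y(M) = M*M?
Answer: 4930842/3925 ≈ 1256.3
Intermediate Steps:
Y(M) = M**2
h(P) = 147 + 7*P**2 (h(P) = (26 - 19)*(P**2 + 21) = 7*(21 + P**2) = 147 + 7*P**2)
(-296 + 1551) + (-2348 + h(32))/(v + 2323) = (-296 + 1551) + (-2348 + (147 + 7*32**2))/(1602 + 2323) = 1255 + (-2348 + (147 + 7*1024))/3925 = 1255 + (-2348 + (147 + 7168))*(1/3925) = 1255 + (-2348 + 7315)*(1/3925) = 1255 + 4967*(1/3925) = 1255 + 4967/3925 = 4930842/3925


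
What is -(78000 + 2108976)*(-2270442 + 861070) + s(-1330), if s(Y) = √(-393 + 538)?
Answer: 3082262739072 + √145 ≈ 3.0823e+12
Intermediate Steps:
s(Y) = √145
-(78000 + 2108976)*(-2270442 + 861070) + s(-1330) = -(78000 + 2108976)*(-2270442 + 861070) + √145 = -2186976*(-1409372) + √145 = -1*(-3082262739072) + √145 = 3082262739072 + √145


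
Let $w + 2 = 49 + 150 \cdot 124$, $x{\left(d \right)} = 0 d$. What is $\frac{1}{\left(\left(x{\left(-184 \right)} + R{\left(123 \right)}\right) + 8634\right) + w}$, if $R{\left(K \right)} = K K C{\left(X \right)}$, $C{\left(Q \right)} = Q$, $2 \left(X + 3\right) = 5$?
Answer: $\frac{2}{39433} \approx 5.0719 \cdot 10^{-5}$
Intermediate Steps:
$X = - \frac{1}{2}$ ($X = -3 + \frac{1}{2} \cdot 5 = -3 + \frac{5}{2} = - \frac{1}{2} \approx -0.5$)
$x{\left(d \right)} = 0$
$w = 18647$ ($w = -2 + \left(49 + 150 \cdot 124\right) = -2 + \left(49 + 18600\right) = -2 + 18649 = 18647$)
$R{\left(K \right)} = - \frac{K^{2}}{2}$ ($R{\left(K \right)} = K K \left(- \frac{1}{2}\right) = K^{2} \left(- \frac{1}{2}\right) = - \frac{K^{2}}{2}$)
$\frac{1}{\left(\left(x{\left(-184 \right)} + R{\left(123 \right)}\right) + 8634\right) + w} = \frac{1}{\left(\left(0 - \frac{123^{2}}{2}\right) + 8634\right) + 18647} = \frac{1}{\left(\left(0 - \frac{15129}{2}\right) + 8634\right) + 18647} = \frac{1}{\left(- \frac{15129}{2} + 8634\right) + 18647} = \frac{1}{\frac{2139}{2} + 18647} = \frac{1}{\frac{39433}{2}} = \frac{2}{39433}$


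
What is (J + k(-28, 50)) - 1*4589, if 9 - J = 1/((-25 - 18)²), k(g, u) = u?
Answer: -8375971/1849 ≈ -4530.0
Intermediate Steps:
J = 16640/1849 (J = 9 - 1/((-25 - 18)²) = 9 - 1/((-43)²) = 9 - 1/1849 = 16640/1849 ≈ 8.9995)
(J + k(-28, 50)) - 1*4589 = (16640/1849 + 50) - 1*4589 = 109090/1849 - 4589 = -8375971/1849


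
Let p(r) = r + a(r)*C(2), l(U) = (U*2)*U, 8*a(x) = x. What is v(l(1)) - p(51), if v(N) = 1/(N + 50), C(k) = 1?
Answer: -5965/104 ≈ -57.356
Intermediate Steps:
a(x) = x/8
l(U) = 2*U² (l(U) = (2*U)*U = 2*U²)
p(r) = 9*r/8 (p(r) = r + (r/8)*1 = r + r/8 = 9*r/8)
v(N) = 1/(50 + N)
v(l(1)) - p(51) = 1/(50 + 2*1²) - 9*51/8 = 1/(50 + 2*1) - 1*459/8 = 1/(50 + 2) - 459/8 = 1/52 - 459/8 = -5965/104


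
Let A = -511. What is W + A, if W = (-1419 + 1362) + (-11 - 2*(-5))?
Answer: -569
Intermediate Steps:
W = -58 (W = -57 + (-11 + 10) = -57 - 1 = -58)
W + A = -58 - 511 = -569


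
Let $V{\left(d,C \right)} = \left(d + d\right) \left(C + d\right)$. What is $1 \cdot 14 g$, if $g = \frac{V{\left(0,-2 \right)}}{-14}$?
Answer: $0$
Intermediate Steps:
$V{\left(d,C \right)} = 2 d \left(C + d\right)$
$g = 0$ ($g = \frac{2 \cdot 0 \left(-2 + 0\right)}{-14} = 2 \cdot 0 \left(-2\right) \left(- \frac{1}{14}\right) = 0 \left(- \frac{1}{14}\right) = 0$)
$1 \cdot 14 g = 1 \cdot 14 \cdot 0 = 14 \cdot 0 = 0$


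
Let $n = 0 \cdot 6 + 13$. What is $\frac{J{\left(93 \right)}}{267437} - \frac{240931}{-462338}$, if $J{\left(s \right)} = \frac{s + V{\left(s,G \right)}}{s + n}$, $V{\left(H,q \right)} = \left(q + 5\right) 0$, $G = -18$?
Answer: $\frac{55080907784}{105697633039} \approx 0.52112$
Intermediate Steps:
$V{\left(H,q \right)} = 0$ ($V{\left(H,q \right)} = \left(5 + q\right) 0 = 0$)
$n = 13$ ($n = 0 + 13 = 13$)
$J{\left(s \right)} = \frac{s}{13 + s}$ ($J{\left(s \right)} = \frac{s + 0}{s + 13} = \frac{s}{13 + s}$)
$\frac{J{\left(93 \right)}}{267437} - \frac{240931}{-462338} = \frac{93 \frac{1}{13 + 93}}{267437} - \frac{240931}{-462338} = \frac{93}{106} \cdot \frac{1}{267437} - - \frac{240931}{462338} = 93 \cdot \frac{1}{106} \cdot \frac{1}{267437} + \frac{240931}{462338} = \frac{93}{106} \cdot \frac{1}{267437} + \frac{240931}{462338} = \frac{3}{914462} + \frac{240931}{462338} = \frac{55080907784}{105697633039}$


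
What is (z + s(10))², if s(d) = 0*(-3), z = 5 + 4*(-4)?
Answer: 121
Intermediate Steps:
z = -11 (z = 5 - 16 = -11)
s(d) = 0
(z + s(10))² = (-11 + 0)² = (-11)² = 121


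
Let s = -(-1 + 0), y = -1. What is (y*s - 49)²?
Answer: 2500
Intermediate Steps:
s = 1 (s = -1*(-1) = 1)
(y*s - 49)² = (-1*1 - 49)² = (-1 - 49)² = (-50)² = 2500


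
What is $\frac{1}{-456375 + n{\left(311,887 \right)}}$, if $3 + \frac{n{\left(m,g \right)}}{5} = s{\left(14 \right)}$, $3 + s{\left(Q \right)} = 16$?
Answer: $- \frac{1}{456325} \approx -2.1914 \cdot 10^{-6}$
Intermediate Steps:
$s{\left(Q \right)} = 13$ ($s{\left(Q \right)} = -3 + 16 = 13$)
$n{\left(m,g \right)} = 50$ ($n{\left(m,g \right)} = -15 + 5 \cdot 13 = -15 + 65 = 50$)
$\frac{1}{-456375 + n{\left(311,887 \right)}} = \frac{1}{-456375 + 50} = \frac{1}{-456325} = - \frac{1}{456325}$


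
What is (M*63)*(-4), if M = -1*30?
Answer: 7560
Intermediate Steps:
M = -30
(M*63)*(-4) = -30*63*(-4) = -1890*(-4) = 7560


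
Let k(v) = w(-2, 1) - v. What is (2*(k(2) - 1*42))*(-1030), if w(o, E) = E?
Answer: 88580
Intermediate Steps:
k(v) = 1 - v
(2*(k(2) - 1*42))*(-1030) = (2*((1 - 1*2) - 1*42))*(-1030) = (2*((1 - 2) - 42))*(-1030) = (2*(-1 - 42))*(-1030) = (2*(-43))*(-1030) = -86*(-1030) = 88580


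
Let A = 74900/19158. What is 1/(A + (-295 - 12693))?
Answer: -9579/124374602 ≈ -7.7017e-5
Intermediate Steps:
A = 37450/9579 (A = 74900*(1/19158) = 37450/9579 ≈ 3.9096)
1/(A + (-295 - 12693)) = 1/(37450/9579 + (-295 - 12693)) = 1/(37450/9579 - 12988) = 1/(-124374602/9579) = -9579/124374602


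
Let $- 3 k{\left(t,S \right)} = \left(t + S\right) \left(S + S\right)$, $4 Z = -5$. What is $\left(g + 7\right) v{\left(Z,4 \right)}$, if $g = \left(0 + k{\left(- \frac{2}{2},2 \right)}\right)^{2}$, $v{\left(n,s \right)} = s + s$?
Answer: $\frac{632}{9} \approx 70.222$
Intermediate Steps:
$Z = - \frac{5}{4}$ ($Z = \frac{1}{4} \left(-5\right) = - \frac{5}{4} \approx -1.25$)
$v{\left(n,s \right)} = 2 s$
$k{\left(t,S \right)} = - \frac{2 S \left(S + t\right)}{3}$ ($k{\left(t,S \right)} = - \frac{\left(t + S\right) \left(S + S\right)}{3} = - \frac{\left(S + t\right) 2 S}{3} = - \frac{2 S \left(S + t\right)}{3}$)
$g = \frac{16}{9}$ ($g = \left(0 - \frac{4 \left(2 - \frac{2}{2}\right)}{3}\right)^{2} = \left(0 - \frac{4 \left(2 - 1\right)}{3}\right)^{2} = \left(0 - \frac{4}{3} \cdot 1\right)^{2} = \left(0 - \frac{4}{3}\right)^{2} = \left(- \frac{4}{3}\right)^{2} = \frac{16}{9} \approx 1.7778$)
$\left(g + 7\right) v{\left(Z,4 \right)} = \left(\frac{16}{9} + 7\right) 2 \cdot 4 = \frac{79}{9} \cdot 8 = \frac{632}{9}$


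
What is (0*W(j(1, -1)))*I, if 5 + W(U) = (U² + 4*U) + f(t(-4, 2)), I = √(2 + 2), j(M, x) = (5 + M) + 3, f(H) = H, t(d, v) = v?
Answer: 0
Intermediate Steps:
j(M, x) = 8 + M
I = 2 (I = √4 = 2)
W(U) = -3 + U² + 4*U (W(U) = -5 + ((U² + 4*U) + 2) = -5 + (2 + U² + 4*U) = -3 + U² + 4*U)
(0*W(j(1, -1)))*I = (0*(-3 + (8 + 1)² + 4*(8 + 1)))*2 = (0*(-3 + 9² + 4*9))*2 = (0*(-3 + 81 + 36))*2 = (0*114)*2 = 0*2 = 0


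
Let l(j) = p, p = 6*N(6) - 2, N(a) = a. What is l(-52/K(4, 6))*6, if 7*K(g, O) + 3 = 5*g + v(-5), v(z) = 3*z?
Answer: 204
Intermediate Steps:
K(g, O) = -18/7 + 5*g/7 (K(g, O) = -3/7 + (5*g + 3*(-5))/7 = -3/7 + (5*g - 15)/7 = -3/7 + (-15 + 5*g)/7 = -3/7 + (-15/7 + 5*g/7) = -18/7 + 5*g/7)
p = 34 (p = 6*6 - 2 = 36 - 2 = 34)
l(j) = 34
l(-52/K(4, 6))*6 = 34*6 = 204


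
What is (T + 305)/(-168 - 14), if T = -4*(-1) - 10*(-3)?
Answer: -339/182 ≈ -1.8626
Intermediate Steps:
T = 34 (T = 4 + 30 = 34)
(T + 305)/(-168 - 14) = (34 + 305)/(-168 - 14) = 339/(-182) = 339*(-1/182) = -339/182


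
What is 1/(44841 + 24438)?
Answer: 1/69279 ≈ 1.4434e-5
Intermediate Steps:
1/(44841 + 24438) = 1/69279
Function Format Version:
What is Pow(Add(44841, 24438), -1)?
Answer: Rational(1, 69279) ≈ 1.4434e-5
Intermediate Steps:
Pow(Add(44841, 24438), -1) = Pow(69279, -1) = Rational(1, 69279)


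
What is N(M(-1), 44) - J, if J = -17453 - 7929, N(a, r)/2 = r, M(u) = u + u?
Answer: 25470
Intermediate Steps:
M(u) = 2*u
N(a, r) = 2*r
J = -25382
N(M(-1), 44) - J = 2*44 - 1*(-25382) = 88 + 25382 = 25470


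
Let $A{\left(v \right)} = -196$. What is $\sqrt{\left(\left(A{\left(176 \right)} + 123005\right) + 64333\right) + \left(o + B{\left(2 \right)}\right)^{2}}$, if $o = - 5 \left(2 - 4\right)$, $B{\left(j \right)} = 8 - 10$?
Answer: $\sqrt{187206} \approx 432.67$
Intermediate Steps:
$B{\left(j \right)} = -2$ ($B{\left(j \right)} = 8 - 10 = -2$)
$o = 10$ ($o = \left(-5\right) \left(-2\right) = 10$)
$\sqrt{\left(\left(A{\left(176 \right)} + 123005\right) + 64333\right) + \left(o + B{\left(2 \right)}\right)^{2}} = \sqrt{\left(\left(-196 + 123005\right) + 64333\right) + \left(10 - 2\right)^{2}} = \sqrt{\left(122809 + 64333\right) + 8^{2}} = \sqrt{187142 + 64} = \sqrt{187206}$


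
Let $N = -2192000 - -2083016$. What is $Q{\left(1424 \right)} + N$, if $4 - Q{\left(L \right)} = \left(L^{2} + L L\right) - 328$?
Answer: $-4164204$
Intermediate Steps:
$N = -108984$ ($N = -2192000 + 2083016 = -108984$)
$Q{\left(L \right)} = 332 - 2 L^{2}$ ($Q{\left(L \right)} = 4 - \left(\left(L^{2} + L L\right) - 328\right) = 4 - \left(\left(L^{2} + L^{2}\right) - 328\right) = 4 - \left(2 L^{2} - 328\right) = 4 - \left(-328 + 2 L^{2}\right) = 332 - 2 L^{2}$)
$Q{\left(1424 \right)} + N = \left(332 - 2 \cdot 1424^{2}\right) - 108984 = \left(332 - 4055552\right) - 108984 = -4055220 - 108984 = -4164204$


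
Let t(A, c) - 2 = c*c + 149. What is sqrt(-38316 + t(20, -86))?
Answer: I*sqrt(30769) ≈ 175.41*I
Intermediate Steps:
t(A, c) = 151 + c**2 (t(A, c) = 2 + (c*c + 149) = 2 + (c**2 + 149) = 2 + (149 + c**2) = 151 + c**2)
sqrt(-38316 + t(20, -86)) = sqrt(-38316 + (151 + (-86)**2)) = sqrt(-38316 + (151 + 7396)) = sqrt(-38316 + 7547) = sqrt(-30769) = I*sqrt(30769)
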